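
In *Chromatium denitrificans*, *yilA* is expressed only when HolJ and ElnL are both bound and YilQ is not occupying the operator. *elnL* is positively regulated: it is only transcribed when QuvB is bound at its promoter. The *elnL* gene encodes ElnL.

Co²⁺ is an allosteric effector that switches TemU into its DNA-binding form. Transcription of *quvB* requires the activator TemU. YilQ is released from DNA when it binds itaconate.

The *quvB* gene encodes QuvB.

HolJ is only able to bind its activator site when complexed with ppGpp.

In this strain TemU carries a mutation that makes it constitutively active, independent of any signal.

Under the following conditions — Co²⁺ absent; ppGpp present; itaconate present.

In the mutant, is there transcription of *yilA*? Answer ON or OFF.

ON

ppGpp is present, so HolJ is active.
TemU is constitutively active in this strain.
No repressor is bound and TemU is active, so *quvB* is transcribed.
So QuvB is produced and active.
No repressor is bound and QuvB is active, so *elnL* is transcribed.
So ElnL is produced and active.
Itaconate is present, so YilQ is inactive.
No repressor is bound and HolJ and ElnL are active, so *yilA* is transcribed.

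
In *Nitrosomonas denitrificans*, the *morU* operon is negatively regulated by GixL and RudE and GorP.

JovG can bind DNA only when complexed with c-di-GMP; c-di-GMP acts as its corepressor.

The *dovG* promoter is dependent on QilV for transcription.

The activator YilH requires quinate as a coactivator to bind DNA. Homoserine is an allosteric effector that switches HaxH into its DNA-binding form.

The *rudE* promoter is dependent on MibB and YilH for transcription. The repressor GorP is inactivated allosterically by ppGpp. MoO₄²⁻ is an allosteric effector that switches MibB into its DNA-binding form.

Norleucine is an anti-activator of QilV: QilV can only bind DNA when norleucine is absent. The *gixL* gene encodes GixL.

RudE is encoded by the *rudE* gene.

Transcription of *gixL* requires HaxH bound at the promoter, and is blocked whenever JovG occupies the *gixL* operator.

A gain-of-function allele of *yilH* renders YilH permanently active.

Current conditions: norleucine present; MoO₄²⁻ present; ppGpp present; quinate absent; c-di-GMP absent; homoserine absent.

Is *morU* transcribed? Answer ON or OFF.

c-di-GMP is absent, so JovG is inactive.
Homoserine is absent, so HaxH is inactive.
Required activator HaxH is absent, so *gixL* is not transcribed.
So GixL is not produced.
MoO₄²⁻ is present, so MibB is active.
YilH is constitutively active in this strain.
No repressor is bound and MibB and YilH are active, so *rudE* is transcribed.
So RudE is produced and active.
ppGpp is present, so GorP is inactive.
With repressor RudE bound, *morU* is not transcribed.

OFF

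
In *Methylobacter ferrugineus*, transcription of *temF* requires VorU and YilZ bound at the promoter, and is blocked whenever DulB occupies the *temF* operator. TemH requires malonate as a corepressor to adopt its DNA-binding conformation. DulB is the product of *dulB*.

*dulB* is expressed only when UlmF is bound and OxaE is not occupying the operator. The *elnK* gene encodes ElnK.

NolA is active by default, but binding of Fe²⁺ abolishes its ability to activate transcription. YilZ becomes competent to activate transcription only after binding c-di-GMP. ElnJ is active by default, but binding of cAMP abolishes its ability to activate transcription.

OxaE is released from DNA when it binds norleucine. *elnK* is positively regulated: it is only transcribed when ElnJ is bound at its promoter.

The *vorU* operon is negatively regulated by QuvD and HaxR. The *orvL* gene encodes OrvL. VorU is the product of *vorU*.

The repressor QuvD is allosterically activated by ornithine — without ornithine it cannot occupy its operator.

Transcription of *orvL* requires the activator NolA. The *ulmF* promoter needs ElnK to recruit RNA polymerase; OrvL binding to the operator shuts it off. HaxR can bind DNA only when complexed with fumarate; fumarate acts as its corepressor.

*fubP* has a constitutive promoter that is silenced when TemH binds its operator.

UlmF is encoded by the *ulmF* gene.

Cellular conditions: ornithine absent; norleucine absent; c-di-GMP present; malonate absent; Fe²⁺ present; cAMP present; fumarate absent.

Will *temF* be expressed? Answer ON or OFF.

ON

Ornithine is absent, so QuvD is inactive.
Fumarate is absent, so HaxR is inactive.
With no repressor bound, *vorU* is transcribed.
So VorU is produced and active.
c-di-GMP is present, so YilZ is active.
Fe²⁺ is present, so NolA is inactive.
Required activator NolA is absent, so *orvL* is not transcribed.
So OrvL is not produced.
cAMP is present, so ElnJ is inactive.
Required activator ElnJ is absent, so *elnK* is not transcribed.
So ElnK is not produced.
Required activator ElnK is absent, so *ulmF* is not transcribed.
So UlmF is not produced.
Norleucine is absent, so OxaE is active.
With repressor OxaE bound, *dulB* is not transcribed.
So DulB is not produced.
No repressor is bound and VorU and YilZ are active, so *temF* is transcribed.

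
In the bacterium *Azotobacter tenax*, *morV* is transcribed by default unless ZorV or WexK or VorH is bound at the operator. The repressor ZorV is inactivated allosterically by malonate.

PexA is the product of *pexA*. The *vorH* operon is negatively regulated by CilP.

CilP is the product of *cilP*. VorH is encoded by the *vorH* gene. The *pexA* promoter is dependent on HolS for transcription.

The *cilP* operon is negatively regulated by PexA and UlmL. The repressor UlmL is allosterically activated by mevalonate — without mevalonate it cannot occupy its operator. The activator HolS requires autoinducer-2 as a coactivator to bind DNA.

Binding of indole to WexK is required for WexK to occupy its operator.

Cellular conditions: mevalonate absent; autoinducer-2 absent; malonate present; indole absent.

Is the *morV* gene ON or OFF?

ON

Malonate is present, so ZorV is inactive.
Indole is absent, so WexK is inactive.
Autoinducer-2 is absent, so HolS is inactive.
Required activator HolS is absent, so *pexA* is not transcribed.
So PexA is not produced.
Mevalonate is absent, so UlmL is inactive.
With no repressor bound, *cilP* is transcribed.
So CilP is produced and active.
With repressor CilP bound, *vorH* is not transcribed.
So VorH is not produced.
With no repressor bound, *morV* is transcribed.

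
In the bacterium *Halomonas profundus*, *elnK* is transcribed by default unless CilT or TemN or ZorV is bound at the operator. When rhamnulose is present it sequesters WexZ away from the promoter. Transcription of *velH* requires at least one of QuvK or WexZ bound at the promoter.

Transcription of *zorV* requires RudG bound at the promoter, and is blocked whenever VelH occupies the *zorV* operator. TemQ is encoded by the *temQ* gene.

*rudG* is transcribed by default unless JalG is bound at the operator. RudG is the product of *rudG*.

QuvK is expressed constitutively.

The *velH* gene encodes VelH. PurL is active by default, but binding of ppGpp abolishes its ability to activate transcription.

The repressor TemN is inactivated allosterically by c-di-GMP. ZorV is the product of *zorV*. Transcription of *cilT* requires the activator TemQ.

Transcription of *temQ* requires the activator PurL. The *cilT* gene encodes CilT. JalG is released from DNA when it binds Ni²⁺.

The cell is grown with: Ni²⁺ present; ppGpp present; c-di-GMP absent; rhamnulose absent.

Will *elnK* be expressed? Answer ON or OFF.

ppGpp is present, so PurL is inactive.
Required activator PurL is absent, so *temQ* is not transcribed.
So TemQ is not produced.
Required activator TemQ is absent, so *cilT* is not transcribed.
So CilT is not produced.
c-di-GMP is absent, so TemN is active.
Ni²⁺ is present, so JalG is inactive.
With no repressor bound, *rudG* is transcribed.
So RudG is produced and active.
QuvK is produced constitutively and is active.
Rhamnulose is absent, so WexZ is active.
Activator QuvK is present, so *velH* is transcribed.
So VelH is produced and active.
With repressor VelH bound, *zorV* is not transcribed.
So ZorV is not produced.
With repressor TemN bound, *elnK* is not transcribed.

OFF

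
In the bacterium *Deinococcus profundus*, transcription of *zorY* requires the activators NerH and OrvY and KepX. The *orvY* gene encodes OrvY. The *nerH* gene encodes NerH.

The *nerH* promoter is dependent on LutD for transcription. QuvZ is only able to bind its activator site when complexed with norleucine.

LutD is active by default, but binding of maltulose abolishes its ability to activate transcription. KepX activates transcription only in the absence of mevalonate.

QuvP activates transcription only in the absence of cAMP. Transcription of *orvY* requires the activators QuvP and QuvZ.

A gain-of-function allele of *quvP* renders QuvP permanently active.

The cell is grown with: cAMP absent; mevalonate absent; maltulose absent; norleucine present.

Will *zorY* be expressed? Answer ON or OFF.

ON

Maltulose is absent, so LutD is active.
No repressor is bound and LutD is active, so *nerH* is transcribed.
So NerH is produced and active.
QuvP is constitutively active in this strain.
Norleucine is present, so QuvZ is active.
No repressor is bound and QuvP and QuvZ are active, so *orvY* is transcribed.
So OrvY is produced and active.
Mevalonate is absent, so KepX is active.
No repressor is bound and NerH and OrvY and KepX are active, so *zorY* is transcribed.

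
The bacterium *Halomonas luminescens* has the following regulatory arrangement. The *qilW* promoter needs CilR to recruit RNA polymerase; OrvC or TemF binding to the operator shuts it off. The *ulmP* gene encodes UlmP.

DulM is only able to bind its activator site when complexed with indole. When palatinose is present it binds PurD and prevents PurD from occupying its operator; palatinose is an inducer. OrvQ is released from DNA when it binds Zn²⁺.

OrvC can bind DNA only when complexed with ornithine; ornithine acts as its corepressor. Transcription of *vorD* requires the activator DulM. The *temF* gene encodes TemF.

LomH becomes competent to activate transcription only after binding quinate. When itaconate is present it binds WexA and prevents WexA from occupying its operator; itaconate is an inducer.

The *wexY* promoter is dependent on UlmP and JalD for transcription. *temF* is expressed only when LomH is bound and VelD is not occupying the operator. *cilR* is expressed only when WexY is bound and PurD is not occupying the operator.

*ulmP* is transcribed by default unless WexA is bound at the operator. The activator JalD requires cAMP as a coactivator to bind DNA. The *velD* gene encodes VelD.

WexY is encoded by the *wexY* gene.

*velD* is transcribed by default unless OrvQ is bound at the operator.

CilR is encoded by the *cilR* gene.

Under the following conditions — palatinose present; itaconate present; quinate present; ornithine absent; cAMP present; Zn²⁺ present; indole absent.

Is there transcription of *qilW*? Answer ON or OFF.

Ornithine is absent, so OrvC is inactive.
Palatinose is present, so PurD is inactive.
Itaconate is present, so WexA is inactive.
With no repressor bound, *ulmP* is transcribed.
So UlmP is produced and active.
cAMP is present, so JalD is active.
No repressor is bound and UlmP and JalD are active, so *wexY* is transcribed.
So WexY is produced and active.
No repressor is bound and WexY is active, so *cilR* is transcribed.
So CilR is produced and active.
Quinate is present, so LomH is active.
Zn²⁺ is present, so OrvQ is inactive.
With no repressor bound, *velD* is transcribed.
So VelD is produced and active.
With repressor VelD bound, *temF* is not transcribed.
So TemF is not produced.
No repressor is bound and CilR is active, so *qilW* is transcribed.

ON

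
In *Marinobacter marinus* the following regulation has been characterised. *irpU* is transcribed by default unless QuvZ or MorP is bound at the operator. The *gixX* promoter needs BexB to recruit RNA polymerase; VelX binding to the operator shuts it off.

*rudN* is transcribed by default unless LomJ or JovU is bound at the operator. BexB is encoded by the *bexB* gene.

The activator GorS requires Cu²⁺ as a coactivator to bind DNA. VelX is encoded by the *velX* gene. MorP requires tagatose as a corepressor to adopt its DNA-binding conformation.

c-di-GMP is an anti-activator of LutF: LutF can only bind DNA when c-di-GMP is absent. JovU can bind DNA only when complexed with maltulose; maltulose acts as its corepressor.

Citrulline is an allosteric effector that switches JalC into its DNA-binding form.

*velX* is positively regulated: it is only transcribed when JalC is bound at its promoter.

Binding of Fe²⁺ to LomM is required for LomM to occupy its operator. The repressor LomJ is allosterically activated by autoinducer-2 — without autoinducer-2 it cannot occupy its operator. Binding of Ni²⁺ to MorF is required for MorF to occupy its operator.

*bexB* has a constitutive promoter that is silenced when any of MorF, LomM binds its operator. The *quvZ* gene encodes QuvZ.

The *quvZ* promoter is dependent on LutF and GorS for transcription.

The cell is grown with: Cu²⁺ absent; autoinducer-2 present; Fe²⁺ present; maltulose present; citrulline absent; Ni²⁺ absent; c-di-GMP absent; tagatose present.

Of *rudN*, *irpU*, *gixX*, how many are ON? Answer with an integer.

Autoinducer-2 is present, so LomJ is active.
Maltulose is present, so JovU is active.
With repressor LomJ bound, *rudN* is not transcribed.
→ *rudN* is OFF.
c-di-GMP is absent, so LutF is active.
Cu²⁺ is absent, so GorS is inactive.
Required activator GorS is absent, so *quvZ* is not transcribed.
So QuvZ is not produced.
Tagatose is present, so MorP is active.
With repressor MorP bound, *irpU* is not transcribed.
→ *irpU* is OFF.
Ni²⁺ is absent, so MorF is inactive.
Fe²⁺ is present, so LomM is active.
With repressor LomM bound, *bexB* is not transcribed.
So BexB is not produced.
Citrulline is absent, so JalC is inactive.
Required activator JalC is absent, so *velX* is not transcribed.
So VelX is not produced.
Required activator BexB is absent, so *gixX* is not transcribed.
→ *gixX* is OFF.
0 of the 3 genes are transcribed.

0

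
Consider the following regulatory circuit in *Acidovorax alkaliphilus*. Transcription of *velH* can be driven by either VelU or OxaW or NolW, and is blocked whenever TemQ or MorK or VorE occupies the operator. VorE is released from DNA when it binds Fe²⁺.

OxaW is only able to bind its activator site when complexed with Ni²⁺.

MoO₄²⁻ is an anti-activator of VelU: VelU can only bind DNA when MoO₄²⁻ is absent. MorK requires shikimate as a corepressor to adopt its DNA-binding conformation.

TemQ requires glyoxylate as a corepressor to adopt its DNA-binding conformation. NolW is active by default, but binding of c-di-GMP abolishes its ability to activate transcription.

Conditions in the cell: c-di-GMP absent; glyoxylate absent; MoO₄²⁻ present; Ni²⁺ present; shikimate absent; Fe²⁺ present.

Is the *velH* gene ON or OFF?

ON

Glyoxylate is absent, so TemQ is inactive.
Shikimate is absent, so MorK is inactive.
MoO₄²⁻ is present, so VelU is inactive.
Ni²⁺ is present, so OxaW is active.
c-di-GMP is absent, so NolW is active.
Fe²⁺ is present, so VorE is inactive.
Activator OxaW is present, so *velH* is transcribed.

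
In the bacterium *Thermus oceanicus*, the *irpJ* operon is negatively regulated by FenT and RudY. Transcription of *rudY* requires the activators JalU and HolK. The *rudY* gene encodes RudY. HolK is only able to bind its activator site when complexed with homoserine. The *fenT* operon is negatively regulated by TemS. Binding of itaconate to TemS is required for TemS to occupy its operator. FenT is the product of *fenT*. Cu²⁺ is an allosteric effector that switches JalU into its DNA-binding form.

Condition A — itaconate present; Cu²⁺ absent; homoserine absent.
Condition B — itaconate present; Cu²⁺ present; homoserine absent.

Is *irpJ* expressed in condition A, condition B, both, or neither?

Condition A:
Itaconate is present, so TemS is active.
With repressor TemS bound, *fenT* is not transcribed.
So FenT is not produced.
Cu²⁺ is absent, so JalU is inactive.
Homoserine is absent, so HolK is inactive.
Required activator JalU is absent, so *rudY* is not transcribed.
So RudY is not produced.
With no repressor bound, *irpJ* is transcribed.
→ *irpJ* is ON in A.
Condition B:
Itaconate is present, so TemS is active.
With repressor TemS bound, *fenT* is not transcribed.
So FenT is not produced.
Cu²⁺ is present, so JalU is active.
Homoserine is absent, so HolK is inactive.
Required activator HolK is absent, so *rudY* is not transcribed.
So RudY is not produced.
With no repressor bound, *irpJ* is transcribed.
→ *irpJ* is ON in B.

both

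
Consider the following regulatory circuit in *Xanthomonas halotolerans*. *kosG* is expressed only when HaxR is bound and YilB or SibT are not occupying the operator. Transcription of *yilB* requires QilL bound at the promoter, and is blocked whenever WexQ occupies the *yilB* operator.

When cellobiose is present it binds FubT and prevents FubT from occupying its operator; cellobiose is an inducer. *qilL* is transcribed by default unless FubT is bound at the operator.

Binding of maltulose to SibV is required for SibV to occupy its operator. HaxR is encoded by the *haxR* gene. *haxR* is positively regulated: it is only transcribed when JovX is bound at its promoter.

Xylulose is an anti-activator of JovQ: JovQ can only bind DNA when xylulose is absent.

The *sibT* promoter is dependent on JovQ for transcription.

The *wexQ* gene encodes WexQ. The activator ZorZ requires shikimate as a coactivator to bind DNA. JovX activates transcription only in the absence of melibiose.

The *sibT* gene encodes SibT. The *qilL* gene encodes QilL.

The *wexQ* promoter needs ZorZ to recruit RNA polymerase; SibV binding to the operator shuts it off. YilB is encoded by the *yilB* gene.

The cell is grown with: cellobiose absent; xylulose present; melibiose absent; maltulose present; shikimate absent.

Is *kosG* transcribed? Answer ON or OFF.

ON

Cellobiose is absent, so FubT is active.
With repressor FubT bound, *qilL* is not transcribed.
So QilL is not produced.
Maltulose is present, so SibV is active.
Shikimate is absent, so ZorZ is inactive.
With repressor SibV bound, *wexQ* is not transcribed.
So WexQ is not produced.
Required activator QilL is absent, so *yilB* is not transcribed.
So YilB is not produced.
Melibiose is absent, so JovX is active.
No repressor is bound and JovX is active, so *haxR* is transcribed.
So HaxR is produced and active.
Xylulose is present, so JovQ is inactive.
Required activator JovQ is absent, so *sibT* is not transcribed.
So SibT is not produced.
No repressor is bound and HaxR is active, so *kosG* is transcribed.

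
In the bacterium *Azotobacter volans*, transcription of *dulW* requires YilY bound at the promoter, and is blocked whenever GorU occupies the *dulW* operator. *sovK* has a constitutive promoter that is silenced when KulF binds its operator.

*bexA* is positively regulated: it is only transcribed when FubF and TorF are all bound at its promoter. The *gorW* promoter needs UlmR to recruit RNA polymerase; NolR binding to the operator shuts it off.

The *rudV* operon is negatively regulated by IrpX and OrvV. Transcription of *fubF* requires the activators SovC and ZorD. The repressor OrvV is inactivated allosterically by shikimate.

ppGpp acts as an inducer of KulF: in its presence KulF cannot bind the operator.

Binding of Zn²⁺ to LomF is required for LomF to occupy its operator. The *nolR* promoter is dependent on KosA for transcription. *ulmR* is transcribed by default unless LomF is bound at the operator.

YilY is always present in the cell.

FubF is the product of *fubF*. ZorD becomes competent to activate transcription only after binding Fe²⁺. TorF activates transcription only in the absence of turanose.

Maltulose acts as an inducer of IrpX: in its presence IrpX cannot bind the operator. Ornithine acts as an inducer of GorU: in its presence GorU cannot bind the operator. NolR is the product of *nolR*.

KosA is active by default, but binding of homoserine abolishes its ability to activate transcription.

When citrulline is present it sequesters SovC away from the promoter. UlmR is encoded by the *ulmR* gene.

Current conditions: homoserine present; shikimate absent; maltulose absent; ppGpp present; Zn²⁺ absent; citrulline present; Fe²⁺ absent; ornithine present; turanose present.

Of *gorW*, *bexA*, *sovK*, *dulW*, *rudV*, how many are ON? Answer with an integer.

3

Homoserine is present, so KosA is inactive.
Required activator KosA is absent, so *nolR* is not transcribed.
So NolR is not produced.
Zn²⁺ is absent, so LomF is inactive.
With no repressor bound, *ulmR* is transcribed.
So UlmR is produced and active.
No repressor is bound and UlmR is active, so *gorW* is transcribed.
→ *gorW* is ON.
Citrulline is present, so SovC is inactive.
Fe²⁺ is absent, so ZorD is inactive.
Required activator SovC is absent, so *fubF* is not transcribed.
So FubF is not produced.
Turanose is present, so TorF is inactive.
Required activator FubF is absent, so *bexA* is not transcribed.
→ *bexA* is OFF.
ppGpp is present, so KulF is inactive.
With no repressor bound, *sovK* is transcribed.
→ *sovK* is ON.
YilY is produced constitutively and is active.
Ornithine is present, so GorU is inactive.
No repressor is bound and YilY is active, so *dulW* is transcribed.
→ *dulW* is ON.
Maltulose is absent, so IrpX is active.
Shikimate is absent, so OrvV is active.
With repressor IrpX bound, *rudV* is not transcribed.
→ *rudV* is OFF.
3 of the 5 genes are transcribed.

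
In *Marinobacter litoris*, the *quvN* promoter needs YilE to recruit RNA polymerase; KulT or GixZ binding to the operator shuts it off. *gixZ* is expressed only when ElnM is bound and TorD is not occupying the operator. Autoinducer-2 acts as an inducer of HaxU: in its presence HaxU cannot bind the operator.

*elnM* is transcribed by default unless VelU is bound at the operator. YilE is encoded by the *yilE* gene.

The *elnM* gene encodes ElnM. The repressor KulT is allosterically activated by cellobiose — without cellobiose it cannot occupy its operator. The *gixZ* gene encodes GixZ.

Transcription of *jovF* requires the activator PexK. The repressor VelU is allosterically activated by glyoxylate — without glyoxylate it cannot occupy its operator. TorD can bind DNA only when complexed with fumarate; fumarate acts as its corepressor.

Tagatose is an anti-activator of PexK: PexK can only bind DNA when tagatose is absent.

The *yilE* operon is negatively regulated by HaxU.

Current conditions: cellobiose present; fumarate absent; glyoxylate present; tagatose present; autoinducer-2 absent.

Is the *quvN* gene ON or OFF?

OFF

Cellobiose is present, so KulT is active.
Autoinducer-2 is absent, so HaxU is active.
With repressor HaxU bound, *yilE* is not transcribed.
So YilE is not produced.
Fumarate is absent, so TorD is inactive.
Glyoxylate is present, so VelU is active.
With repressor VelU bound, *elnM* is not transcribed.
So ElnM is not produced.
Required activator ElnM is absent, so *gixZ* is not transcribed.
So GixZ is not produced.
With repressor KulT bound, *quvN* is not transcribed.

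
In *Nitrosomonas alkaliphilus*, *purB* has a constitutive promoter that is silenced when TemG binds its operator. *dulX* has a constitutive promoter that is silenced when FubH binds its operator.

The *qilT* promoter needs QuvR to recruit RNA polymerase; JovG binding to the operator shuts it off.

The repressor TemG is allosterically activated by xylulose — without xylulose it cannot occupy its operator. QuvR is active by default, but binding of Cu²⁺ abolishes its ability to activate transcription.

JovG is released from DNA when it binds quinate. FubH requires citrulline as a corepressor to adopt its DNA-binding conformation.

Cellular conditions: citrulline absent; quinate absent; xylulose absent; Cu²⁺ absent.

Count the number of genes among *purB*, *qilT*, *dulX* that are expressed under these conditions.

Xylulose is absent, so TemG is inactive.
With no repressor bound, *purB* is transcribed.
→ *purB* is ON.
Cu²⁺ is absent, so QuvR is active.
Quinate is absent, so JovG is active.
With repressor JovG bound, *qilT* is not transcribed.
→ *qilT* is OFF.
Citrulline is absent, so FubH is inactive.
With no repressor bound, *dulX* is transcribed.
→ *dulX* is ON.
2 of the 3 genes are transcribed.

2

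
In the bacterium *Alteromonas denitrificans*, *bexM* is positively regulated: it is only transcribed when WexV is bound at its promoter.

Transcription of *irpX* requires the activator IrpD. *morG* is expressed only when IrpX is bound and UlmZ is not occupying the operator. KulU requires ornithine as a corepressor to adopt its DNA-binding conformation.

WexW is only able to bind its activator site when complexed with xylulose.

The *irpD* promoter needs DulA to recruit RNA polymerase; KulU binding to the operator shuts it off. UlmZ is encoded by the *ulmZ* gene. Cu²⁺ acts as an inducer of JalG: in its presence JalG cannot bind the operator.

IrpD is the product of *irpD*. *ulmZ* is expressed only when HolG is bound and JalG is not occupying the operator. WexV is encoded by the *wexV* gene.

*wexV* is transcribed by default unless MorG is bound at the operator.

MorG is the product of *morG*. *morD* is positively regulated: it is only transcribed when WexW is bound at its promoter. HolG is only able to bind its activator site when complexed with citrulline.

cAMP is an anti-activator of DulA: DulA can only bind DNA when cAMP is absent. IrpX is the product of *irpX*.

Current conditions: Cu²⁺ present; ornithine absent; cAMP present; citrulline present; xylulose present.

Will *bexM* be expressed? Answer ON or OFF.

cAMP is present, so DulA is inactive.
Ornithine is absent, so KulU is inactive.
Required activator DulA is absent, so *irpD* is not transcribed.
So IrpD is not produced.
Required activator IrpD is absent, so *irpX* is not transcribed.
So IrpX is not produced.
Cu²⁺ is present, so JalG is inactive.
Citrulline is present, so HolG is active.
No repressor is bound and HolG is active, so *ulmZ* is transcribed.
So UlmZ is produced and active.
With repressor UlmZ bound, *morG* is not transcribed.
So MorG is not produced.
With no repressor bound, *wexV* is transcribed.
So WexV is produced and active.
No repressor is bound and WexV is active, so *bexM* is transcribed.

ON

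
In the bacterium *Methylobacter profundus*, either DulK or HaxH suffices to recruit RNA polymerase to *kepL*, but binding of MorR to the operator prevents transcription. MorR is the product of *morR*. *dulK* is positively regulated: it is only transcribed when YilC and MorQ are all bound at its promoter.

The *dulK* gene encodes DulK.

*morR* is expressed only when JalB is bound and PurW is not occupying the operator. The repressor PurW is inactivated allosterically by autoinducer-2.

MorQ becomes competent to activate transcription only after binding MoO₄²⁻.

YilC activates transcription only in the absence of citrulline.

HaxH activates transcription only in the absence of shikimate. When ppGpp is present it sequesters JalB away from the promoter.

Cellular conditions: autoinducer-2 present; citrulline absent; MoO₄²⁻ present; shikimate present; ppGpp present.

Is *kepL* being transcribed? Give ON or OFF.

ON

ppGpp is present, so JalB is inactive.
Autoinducer-2 is present, so PurW is inactive.
Required activator JalB is absent, so *morR* is not transcribed.
So MorR is not produced.
Citrulline is absent, so YilC is active.
MoO₄²⁻ is present, so MorQ is active.
No repressor is bound and YilC and MorQ are active, so *dulK* is transcribed.
So DulK is produced and active.
Shikimate is present, so HaxH is inactive.
Activator DulK is present, so *kepL* is transcribed.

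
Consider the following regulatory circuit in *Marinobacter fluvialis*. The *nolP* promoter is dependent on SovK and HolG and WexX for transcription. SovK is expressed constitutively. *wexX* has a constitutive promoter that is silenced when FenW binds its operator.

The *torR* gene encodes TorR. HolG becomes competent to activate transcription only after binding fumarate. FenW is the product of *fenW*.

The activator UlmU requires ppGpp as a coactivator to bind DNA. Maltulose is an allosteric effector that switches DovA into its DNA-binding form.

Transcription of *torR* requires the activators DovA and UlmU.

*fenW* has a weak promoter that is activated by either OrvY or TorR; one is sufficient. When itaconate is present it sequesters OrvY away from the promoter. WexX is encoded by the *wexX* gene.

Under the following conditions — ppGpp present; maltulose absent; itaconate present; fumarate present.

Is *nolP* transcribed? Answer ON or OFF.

ON

SovK is produced constitutively and is active.
Fumarate is present, so HolG is active.
Itaconate is present, so OrvY is inactive.
Maltulose is absent, so DovA is inactive.
ppGpp is present, so UlmU is active.
Required activator DovA is absent, so *torR* is not transcribed.
So TorR is not produced.
No activator is available at the *fenW* promoter, so *fenW* is not transcribed.
So FenW is not produced.
With no repressor bound, *wexX* is transcribed.
So WexX is produced and active.
No repressor is bound and SovK and HolG and WexX are active, so *nolP* is transcribed.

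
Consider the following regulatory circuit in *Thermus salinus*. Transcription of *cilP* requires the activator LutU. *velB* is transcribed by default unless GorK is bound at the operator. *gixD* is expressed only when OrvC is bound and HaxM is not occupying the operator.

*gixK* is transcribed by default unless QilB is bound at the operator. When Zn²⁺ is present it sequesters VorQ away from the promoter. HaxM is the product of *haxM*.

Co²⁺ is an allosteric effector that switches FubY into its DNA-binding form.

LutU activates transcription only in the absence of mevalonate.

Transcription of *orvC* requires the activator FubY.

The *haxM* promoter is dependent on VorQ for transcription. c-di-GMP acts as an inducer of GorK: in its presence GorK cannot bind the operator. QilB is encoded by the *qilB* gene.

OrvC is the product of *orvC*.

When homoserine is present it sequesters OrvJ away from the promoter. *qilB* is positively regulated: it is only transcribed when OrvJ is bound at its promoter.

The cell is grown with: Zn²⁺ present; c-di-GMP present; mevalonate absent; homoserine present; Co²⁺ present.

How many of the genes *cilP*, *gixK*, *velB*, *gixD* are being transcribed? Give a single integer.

4

Mevalonate is absent, so LutU is active.
No repressor is bound and LutU is active, so *cilP* is transcribed.
→ *cilP* is ON.
Homoserine is present, so OrvJ is inactive.
Required activator OrvJ is absent, so *qilB* is not transcribed.
So QilB is not produced.
With no repressor bound, *gixK* is transcribed.
→ *gixK* is ON.
c-di-GMP is present, so GorK is inactive.
With no repressor bound, *velB* is transcribed.
→ *velB* is ON.
Co²⁺ is present, so FubY is active.
No repressor is bound and FubY is active, so *orvC* is transcribed.
So OrvC is produced and active.
Zn²⁺ is present, so VorQ is inactive.
Required activator VorQ is absent, so *haxM* is not transcribed.
So HaxM is not produced.
No repressor is bound and OrvC is active, so *gixD* is transcribed.
→ *gixD* is ON.
4 of the 4 genes are transcribed.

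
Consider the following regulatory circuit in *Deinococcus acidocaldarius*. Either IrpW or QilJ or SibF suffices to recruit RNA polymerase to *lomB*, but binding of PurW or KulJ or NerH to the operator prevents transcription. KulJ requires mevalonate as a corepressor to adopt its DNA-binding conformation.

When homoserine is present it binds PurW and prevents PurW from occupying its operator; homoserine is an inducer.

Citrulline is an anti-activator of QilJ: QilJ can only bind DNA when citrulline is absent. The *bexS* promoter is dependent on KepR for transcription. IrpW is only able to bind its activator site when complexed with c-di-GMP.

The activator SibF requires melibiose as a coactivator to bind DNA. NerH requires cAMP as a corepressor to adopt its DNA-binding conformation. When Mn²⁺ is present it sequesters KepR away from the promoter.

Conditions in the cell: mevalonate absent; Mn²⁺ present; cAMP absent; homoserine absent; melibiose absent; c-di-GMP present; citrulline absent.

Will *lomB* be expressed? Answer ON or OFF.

Homoserine is absent, so PurW is active.
Mevalonate is absent, so KulJ is inactive.
c-di-GMP is present, so IrpW is active.
cAMP is absent, so NerH is inactive.
Citrulline is absent, so QilJ is active.
Melibiose is absent, so SibF is inactive.
With repressor PurW bound, *lomB* is not transcribed.

OFF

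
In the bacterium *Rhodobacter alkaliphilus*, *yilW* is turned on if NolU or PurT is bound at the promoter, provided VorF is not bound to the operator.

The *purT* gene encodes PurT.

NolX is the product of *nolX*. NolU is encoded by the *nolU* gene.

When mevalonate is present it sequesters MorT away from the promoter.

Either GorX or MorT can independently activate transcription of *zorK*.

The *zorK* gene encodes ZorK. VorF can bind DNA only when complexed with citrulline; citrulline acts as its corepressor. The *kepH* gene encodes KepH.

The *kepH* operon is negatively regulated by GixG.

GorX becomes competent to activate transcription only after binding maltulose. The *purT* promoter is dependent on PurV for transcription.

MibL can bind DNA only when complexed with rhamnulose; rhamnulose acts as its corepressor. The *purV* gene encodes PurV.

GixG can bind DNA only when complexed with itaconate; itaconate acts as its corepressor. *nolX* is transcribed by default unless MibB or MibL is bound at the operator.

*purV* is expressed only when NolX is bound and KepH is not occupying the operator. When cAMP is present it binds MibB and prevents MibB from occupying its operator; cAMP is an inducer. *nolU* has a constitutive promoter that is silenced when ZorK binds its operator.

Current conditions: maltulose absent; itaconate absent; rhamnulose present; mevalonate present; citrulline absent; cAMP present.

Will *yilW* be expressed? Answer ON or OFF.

ON

Citrulline is absent, so VorF is inactive.
Maltulose is absent, so GorX is inactive.
Mevalonate is present, so MorT is inactive.
No activator is available at the *zorK* promoter, so *zorK* is not transcribed.
So ZorK is not produced.
With no repressor bound, *nolU* is transcribed.
So NolU is produced and active.
Itaconate is absent, so GixG is inactive.
With no repressor bound, *kepH* is transcribed.
So KepH is produced and active.
cAMP is present, so MibB is inactive.
Rhamnulose is present, so MibL is active.
With repressor MibL bound, *nolX* is not transcribed.
So NolX is not produced.
With repressor KepH bound, *purV* is not transcribed.
So PurV is not produced.
Required activator PurV is absent, so *purT* is not transcribed.
So PurT is not produced.
Activator NolU is present, so *yilW* is transcribed.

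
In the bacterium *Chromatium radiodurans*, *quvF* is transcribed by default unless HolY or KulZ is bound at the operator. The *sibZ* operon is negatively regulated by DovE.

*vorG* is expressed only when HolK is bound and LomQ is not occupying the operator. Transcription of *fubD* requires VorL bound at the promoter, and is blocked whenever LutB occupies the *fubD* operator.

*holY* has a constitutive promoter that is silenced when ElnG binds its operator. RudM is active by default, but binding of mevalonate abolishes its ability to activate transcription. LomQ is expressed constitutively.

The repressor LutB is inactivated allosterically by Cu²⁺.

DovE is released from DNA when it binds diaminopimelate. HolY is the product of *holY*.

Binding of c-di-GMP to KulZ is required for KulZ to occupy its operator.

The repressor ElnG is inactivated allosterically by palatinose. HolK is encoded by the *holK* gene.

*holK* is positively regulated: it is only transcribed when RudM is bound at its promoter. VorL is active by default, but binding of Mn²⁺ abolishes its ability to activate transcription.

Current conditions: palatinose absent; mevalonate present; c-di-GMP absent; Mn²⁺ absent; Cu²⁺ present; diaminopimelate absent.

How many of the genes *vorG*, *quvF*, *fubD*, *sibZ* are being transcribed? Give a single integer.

2

LomQ is produced constitutively and is active.
Mevalonate is present, so RudM is inactive.
Required activator RudM is absent, so *holK* is not transcribed.
So HolK is not produced.
With repressor LomQ bound, *vorG* is not transcribed.
→ *vorG* is OFF.
Palatinose is absent, so ElnG is active.
With repressor ElnG bound, *holY* is not transcribed.
So HolY is not produced.
c-di-GMP is absent, so KulZ is inactive.
With no repressor bound, *quvF* is transcribed.
→ *quvF* is ON.
Mn²⁺ is absent, so VorL is active.
Cu²⁺ is present, so LutB is inactive.
No repressor is bound and VorL is active, so *fubD* is transcribed.
→ *fubD* is ON.
Diaminopimelate is absent, so DovE is active.
With repressor DovE bound, *sibZ* is not transcribed.
→ *sibZ* is OFF.
2 of the 4 genes are transcribed.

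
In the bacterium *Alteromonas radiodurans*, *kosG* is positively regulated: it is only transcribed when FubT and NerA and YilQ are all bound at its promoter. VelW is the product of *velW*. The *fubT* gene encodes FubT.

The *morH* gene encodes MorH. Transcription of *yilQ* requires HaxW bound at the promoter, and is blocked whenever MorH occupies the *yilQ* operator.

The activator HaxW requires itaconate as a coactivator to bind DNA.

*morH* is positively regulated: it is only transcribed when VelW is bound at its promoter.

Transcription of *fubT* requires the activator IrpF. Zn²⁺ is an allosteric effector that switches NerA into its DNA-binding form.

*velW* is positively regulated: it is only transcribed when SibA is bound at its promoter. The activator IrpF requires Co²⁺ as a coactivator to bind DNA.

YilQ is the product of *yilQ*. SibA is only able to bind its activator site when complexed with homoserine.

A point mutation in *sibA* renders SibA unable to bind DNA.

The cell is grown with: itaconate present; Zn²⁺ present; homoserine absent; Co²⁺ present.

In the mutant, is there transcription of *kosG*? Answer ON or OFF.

ON

Co²⁺ is present, so IrpF is active.
No repressor is bound and IrpF is active, so *fubT* is transcribed.
So FubT is produced and active.
Zn²⁺ is present, so NerA is active.
SibA is non-functional in this strain, so it has no effect.
Required activator SibA is absent, so *velW* is not transcribed.
So VelW is not produced.
Required activator VelW is absent, so *morH* is not transcribed.
So MorH is not produced.
Itaconate is present, so HaxW is active.
No repressor is bound and HaxW is active, so *yilQ* is transcribed.
So YilQ is produced and active.
No repressor is bound and FubT and NerA and YilQ are active, so *kosG* is transcribed.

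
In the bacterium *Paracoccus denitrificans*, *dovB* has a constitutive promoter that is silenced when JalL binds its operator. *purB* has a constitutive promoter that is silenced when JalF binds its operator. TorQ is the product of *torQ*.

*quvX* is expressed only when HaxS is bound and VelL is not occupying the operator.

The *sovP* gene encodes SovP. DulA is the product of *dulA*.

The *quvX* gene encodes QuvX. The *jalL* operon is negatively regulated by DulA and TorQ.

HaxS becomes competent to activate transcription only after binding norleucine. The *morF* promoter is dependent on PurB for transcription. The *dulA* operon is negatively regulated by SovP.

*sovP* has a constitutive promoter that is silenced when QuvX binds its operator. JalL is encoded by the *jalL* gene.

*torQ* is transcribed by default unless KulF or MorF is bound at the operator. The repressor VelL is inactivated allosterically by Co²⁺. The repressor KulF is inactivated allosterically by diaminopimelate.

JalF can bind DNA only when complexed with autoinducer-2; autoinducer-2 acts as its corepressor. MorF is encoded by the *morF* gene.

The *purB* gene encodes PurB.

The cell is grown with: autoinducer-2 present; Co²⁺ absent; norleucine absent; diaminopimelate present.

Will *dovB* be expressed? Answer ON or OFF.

ON

Co²⁺ is absent, so VelL is active.
Norleucine is absent, so HaxS is inactive.
With repressor VelL bound, *quvX* is not transcribed.
So QuvX is not produced.
With no repressor bound, *sovP* is transcribed.
So SovP is produced and active.
With repressor SovP bound, *dulA* is not transcribed.
So DulA is not produced.
Diaminopimelate is present, so KulF is inactive.
Autoinducer-2 is present, so JalF is active.
With repressor JalF bound, *purB* is not transcribed.
So PurB is not produced.
Required activator PurB is absent, so *morF* is not transcribed.
So MorF is not produced.
With no repressor bound, *torQ* is transcribed.
So TorQ is produced and active.
With repressor TorQ bound, *jalL* is not transcribed.
So JalL is not produced.
With no repressor bound, *dovB* is transcribed.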